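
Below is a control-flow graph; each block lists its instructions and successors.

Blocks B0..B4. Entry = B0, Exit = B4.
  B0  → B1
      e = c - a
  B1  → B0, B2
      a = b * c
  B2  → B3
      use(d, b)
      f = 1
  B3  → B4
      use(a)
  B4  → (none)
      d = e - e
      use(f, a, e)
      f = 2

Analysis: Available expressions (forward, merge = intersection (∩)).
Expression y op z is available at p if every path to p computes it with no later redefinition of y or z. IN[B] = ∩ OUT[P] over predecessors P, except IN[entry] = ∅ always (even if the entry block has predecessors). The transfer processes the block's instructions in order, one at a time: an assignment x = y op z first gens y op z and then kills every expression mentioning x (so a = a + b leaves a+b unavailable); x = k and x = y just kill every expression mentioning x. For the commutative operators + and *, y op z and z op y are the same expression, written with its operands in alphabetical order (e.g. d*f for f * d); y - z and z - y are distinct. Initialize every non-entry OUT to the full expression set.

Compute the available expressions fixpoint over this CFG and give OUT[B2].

Per-block solution:
  B0: | IN={} | OUT={c-a}
  B1: | IN={c-a} | OUT={b*c}
  B2: | IN={b*c} | OUT={b*c}
  B3: | IN={b*c} | OUT={b*c}
  B4: | IN={b*c} | OUT={b*c, e-e}

Merge at B2: IN[B2] = OUT[B1] = {b*c}
Applying B2's transfer function to that IN value gives OUT[B2] (row B2 above).

Answer: {b*c}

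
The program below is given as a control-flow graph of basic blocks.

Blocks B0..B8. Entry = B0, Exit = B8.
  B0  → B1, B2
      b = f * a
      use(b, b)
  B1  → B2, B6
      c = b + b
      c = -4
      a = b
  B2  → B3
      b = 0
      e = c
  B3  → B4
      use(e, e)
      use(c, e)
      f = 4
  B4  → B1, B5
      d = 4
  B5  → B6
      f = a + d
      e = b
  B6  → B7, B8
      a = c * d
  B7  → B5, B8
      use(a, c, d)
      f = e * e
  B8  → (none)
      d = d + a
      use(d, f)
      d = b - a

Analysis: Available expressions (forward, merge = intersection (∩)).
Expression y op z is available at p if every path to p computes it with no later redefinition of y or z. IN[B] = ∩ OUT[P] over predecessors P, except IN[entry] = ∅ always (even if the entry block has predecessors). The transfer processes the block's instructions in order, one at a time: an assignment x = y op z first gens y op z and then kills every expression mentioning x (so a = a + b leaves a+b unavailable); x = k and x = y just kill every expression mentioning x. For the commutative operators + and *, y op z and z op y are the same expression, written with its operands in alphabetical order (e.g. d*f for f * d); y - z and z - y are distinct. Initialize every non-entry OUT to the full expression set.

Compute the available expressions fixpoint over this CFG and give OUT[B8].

Answer: {b-a}

Working:
Per-block solution:
  B0:  IN={}  OUT={a*f}
  B1:  IN={}  OUT={b+b}
  B2:  IN={}  OUT={}
  B3:  IN={}  OUT={}
  B4:  IN={}  OUT={}
  B5:  IN={}  OUT={a+d}
  B6:  IN={}  OUT={c*d}
  B7:  IN={c*d}  OUT={c*d, e*e}
  B8:  IN={c*d}  OUT={b-a}

Merge at B8: IN[B8] = OUT[B6] ∩ OUT[B7] = {c*d}
Applying B8's transfer function to that IN value gives OUT[B8] (row B8 above).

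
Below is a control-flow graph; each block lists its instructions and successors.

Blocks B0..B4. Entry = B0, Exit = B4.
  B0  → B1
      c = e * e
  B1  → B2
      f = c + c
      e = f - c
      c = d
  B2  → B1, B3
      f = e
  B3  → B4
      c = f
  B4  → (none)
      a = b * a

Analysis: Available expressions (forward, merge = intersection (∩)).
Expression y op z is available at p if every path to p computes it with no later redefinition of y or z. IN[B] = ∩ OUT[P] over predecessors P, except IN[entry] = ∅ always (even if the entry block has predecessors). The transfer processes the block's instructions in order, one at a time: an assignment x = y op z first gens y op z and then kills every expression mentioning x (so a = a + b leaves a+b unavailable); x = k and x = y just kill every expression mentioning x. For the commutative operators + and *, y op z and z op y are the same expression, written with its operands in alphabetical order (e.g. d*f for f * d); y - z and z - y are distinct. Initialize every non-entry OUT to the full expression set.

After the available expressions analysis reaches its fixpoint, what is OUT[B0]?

Answer: {e*e}

Derivation:
Converged values:
  B0: | IN={} | OUT={e*e}
  B1: | IN={} | OUT={}
  B2: | IN={} | OUT={}
  B3: | IN={} | OUT={}
  B4: | IN={} | OUT={}

B0 is the boundary node: IN[B0] = {}
Applying B0's transfer function to that IN value gives OUT[B0] (row B0 above).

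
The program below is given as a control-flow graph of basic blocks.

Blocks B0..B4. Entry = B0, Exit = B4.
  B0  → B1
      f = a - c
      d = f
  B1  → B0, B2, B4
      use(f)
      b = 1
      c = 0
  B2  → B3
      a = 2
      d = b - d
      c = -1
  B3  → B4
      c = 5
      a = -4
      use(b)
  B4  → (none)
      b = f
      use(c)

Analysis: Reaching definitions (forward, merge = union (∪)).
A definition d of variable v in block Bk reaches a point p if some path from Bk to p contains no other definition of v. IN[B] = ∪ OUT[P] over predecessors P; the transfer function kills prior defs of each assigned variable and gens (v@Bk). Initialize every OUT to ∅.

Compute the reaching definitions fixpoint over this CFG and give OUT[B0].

Answer: {b@B1, c@B1, d@B0, f@B0}

Working:
Converged values:
  B0:  IN={b@B1, c@B1, d@B0, f@B0}  OUT={b@B1, c@B1, d@B0, f@B0}
  B1:  IN={b@B1, c@B1, d@B0, f@B0}  OUT={b@B1, c@B1, d@B0, f@B0}
  B2:  IN={b@B1, c@B1, d@B0, f@B0}  OUT={a@B2, b@B1, c@B2, d@B2, f@B0}
  B3:  IN={a@B2, b@B1, c@B2, d@B2, f@B0}  OUT={a@B3, b@B1, c@B3, d@B2, f@B0}
  B4:  IN={a@B3, b@B1, c@B1, c@B3, d@B0, d@B2, f@B0}  OUT={a@B3, b@B4, c@B1, c@B3, d@B0, d@B2, f@B0}

Merge at B0 (entry node, so the boundary value {} is joined with the incoming edge(s)): IN[B0] = {} ⊔ OUT[B1] = {b@B1, c@B1, d@B0, f@B0}
Applying B0's transfer function to that IN value gives OUT[B0] (row B0 above).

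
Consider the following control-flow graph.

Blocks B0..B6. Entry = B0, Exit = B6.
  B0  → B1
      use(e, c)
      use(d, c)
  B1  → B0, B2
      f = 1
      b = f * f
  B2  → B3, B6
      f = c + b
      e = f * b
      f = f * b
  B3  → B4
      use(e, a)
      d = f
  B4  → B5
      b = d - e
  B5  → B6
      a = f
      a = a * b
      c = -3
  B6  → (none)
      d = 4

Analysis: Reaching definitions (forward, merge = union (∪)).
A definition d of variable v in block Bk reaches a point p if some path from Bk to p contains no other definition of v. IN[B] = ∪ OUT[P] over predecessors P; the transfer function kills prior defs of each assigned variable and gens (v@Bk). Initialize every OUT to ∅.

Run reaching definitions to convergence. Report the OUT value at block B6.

Answer: {a@B5, b@B1, b@B4, c@B5, d@B6, e@B2, f@B2}

Derivation:
Fixpoint table:
  B0:   IN={b@B1, f@B1}   OUT={b@B1, f@B1}
  B1:   IN={b@B1, f@B1}   OUT={b@B1, f@B1}
  B2:   IN={b@B1, f@B1}   OUT={b@B1, e@B2, f@B2}
  B3:   IN={b@B1, e@B2, f@B2}   OUT={b@B1, d@B3, e@B2, f@B2}
  B4:   IN={b@B1, d@B3, e@B2, f@B2}   OUT={b@B4, d@B3, e@B2, f@B2}
  B5:   IN={b@B4, d@B3, e@B2, f@B2}   OUT={a@B5, b@B4, c@B5, d@B3, e@B2, f@B2}
  B6:   IN={a@B5, b@B1, b@B4, c@B5, d@B3, e@B2, f@B2}   OUT={a@B5, b@B1, b@B4, c@B5, d@B6, e@B2, f@B2}

Merge at B6: IN[B6] = OUT[B2] ⊔ OUT[B5] = {a@B5, b@B1, b@B4, c@B5, d@B3, e@B2, f@B2}
Applying B6's transfer function to that IN value gives OUT[B6] (row B6 above).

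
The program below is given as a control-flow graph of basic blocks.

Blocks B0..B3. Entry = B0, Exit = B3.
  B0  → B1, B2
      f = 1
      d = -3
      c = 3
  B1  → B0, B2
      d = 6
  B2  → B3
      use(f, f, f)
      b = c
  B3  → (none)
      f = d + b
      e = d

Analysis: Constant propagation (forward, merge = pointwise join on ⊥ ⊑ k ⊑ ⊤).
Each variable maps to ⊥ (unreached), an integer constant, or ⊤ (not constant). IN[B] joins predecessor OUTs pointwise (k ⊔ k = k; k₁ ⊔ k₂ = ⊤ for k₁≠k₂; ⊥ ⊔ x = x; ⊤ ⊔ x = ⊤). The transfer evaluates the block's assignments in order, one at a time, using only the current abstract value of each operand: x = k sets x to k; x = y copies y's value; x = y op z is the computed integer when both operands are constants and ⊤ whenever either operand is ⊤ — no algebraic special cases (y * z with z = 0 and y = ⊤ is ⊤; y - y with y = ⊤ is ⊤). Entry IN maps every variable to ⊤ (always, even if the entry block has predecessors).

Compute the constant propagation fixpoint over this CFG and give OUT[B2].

Fixpoint table:
  B0:   IN=(all ⊤)   OUT={c:3, d:-3, f:1; rest ⊤}
  B1:   IN={c:3, d:-3, f:1; rest ⊤}   OUT={c:3, d:6, f:1; rest ⊤}
  B2:   IN={c:3, f:1; rest ⊤}   OUT={b:3, c:3, f:1; rest ⊤}
  B3:   IN={b:3, c:3, f:1; rest ⊤}   OUT={b:3, c:3; rest ⊤}

Merge at B2: IN[B2] = OUT[B0] ⊔ OUT[B1] = {a: ⊤, b: ⊤, c: 3, d: ⊤, e: ⊤, f: 1}
Applying B2's transfer function to that IN value gives OUT[B2] (row B2 above).

Answer: {a: ⊤, b: 3, c: 3, d: ⊤, e: ⊤, f: 1}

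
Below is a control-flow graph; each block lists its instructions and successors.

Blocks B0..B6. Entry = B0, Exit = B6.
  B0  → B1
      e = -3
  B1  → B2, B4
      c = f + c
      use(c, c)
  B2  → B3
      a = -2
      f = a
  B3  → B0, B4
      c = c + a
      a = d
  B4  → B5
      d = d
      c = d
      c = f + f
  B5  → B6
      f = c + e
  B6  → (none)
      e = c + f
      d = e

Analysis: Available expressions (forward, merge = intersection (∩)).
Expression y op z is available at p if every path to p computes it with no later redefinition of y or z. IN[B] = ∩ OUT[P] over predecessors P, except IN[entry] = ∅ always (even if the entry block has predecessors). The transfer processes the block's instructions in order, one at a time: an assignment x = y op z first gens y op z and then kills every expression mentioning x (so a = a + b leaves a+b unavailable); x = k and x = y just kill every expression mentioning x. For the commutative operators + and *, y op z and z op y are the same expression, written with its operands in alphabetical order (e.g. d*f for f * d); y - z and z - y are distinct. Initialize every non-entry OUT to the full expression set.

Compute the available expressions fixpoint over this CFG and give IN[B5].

Answer: {f+f}

Working:
Per-block solution:
  B0:   IN={}   OUT={}
  B1:   IN={}   OUT={}
  B2:   IN={}   OUT={}
  B3:   IN={}   OUT={}
  B4:   IN={}   OUT={f+f}
  B5:   IN={f+f}   OUT={c+e}
  B6:   IN={c+e}   OUT={c+f}

Merge at B5: IN[B5] = OUT[B4] = {f+f}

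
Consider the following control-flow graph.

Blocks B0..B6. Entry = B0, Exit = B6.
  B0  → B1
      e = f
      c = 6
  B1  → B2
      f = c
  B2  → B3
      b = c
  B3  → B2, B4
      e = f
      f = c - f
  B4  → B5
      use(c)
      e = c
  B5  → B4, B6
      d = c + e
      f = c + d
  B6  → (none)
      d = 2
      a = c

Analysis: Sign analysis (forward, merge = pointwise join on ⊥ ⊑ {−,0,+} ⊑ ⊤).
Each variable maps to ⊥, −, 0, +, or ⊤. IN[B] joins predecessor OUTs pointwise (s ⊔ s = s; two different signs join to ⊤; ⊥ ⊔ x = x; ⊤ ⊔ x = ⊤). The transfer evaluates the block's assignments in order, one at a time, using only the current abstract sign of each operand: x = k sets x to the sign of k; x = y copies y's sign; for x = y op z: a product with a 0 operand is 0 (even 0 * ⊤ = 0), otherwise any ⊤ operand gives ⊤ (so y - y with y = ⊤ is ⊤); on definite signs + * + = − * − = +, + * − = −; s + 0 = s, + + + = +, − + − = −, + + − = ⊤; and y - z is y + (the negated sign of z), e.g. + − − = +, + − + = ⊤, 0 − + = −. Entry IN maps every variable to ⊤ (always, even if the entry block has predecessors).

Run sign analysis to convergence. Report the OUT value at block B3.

Per-block solution:
  B0:  IN=(all ⊤)  OUT={c:+; rest ⊤}
  B1:  IN={c:+; rest ⊤}  OUT={c:+, f:+; rest ⊤}
  B2:  IN={c:+; rest ⊤}  OUT={b:+, c:+; rest ⊤}
  B3:  IN={b:+, c:+; rest ⊤}  OUT={b:+, c:+; rest ⊤}
  B4:  IN={b:+, c:+; rest ⊤}  OUT={b:+, c:+, e:+; rest ⊤}
  B5:  IN={b:+, c:+, e:+; rest ⊤}  OUT={b:+, c:+, d:+, e:+, f:+; rest ⊤}
  B6:  IN={b:+, c:+, d:+, e:+, f:+; rest ⊤}  OUT={a:+, b:+, c:+, d:+, e:+, f:+; rest ⊤}

Merge at B3: IN[B3] = OUT[B2] = {a: ⊤, b: +, c: +, d: ⊤, e: ⊤, f: ⊤}
Applying B3's transfer function to that IN value gives OUT[B3] (row B3 above).

Answer: {a: ⊤, b: +, c: +, d: ⊤, e: ⊤, f: ⊤}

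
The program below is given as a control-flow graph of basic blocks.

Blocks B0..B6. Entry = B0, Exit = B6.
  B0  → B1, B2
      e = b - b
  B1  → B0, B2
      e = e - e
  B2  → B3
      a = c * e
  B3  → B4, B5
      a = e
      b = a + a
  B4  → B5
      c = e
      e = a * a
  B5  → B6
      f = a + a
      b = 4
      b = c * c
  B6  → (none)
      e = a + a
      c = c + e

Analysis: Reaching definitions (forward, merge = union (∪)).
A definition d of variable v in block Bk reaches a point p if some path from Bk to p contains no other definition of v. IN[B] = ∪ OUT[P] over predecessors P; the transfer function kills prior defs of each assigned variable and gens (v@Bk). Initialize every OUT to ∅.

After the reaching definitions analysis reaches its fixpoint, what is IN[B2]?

Fixpoint table:
  B0:  IN={e@B1}  OUT={e@B0}
  B1:  IN={e@B0}  OUT={e@B1}
  B2:  IN={e@B0, e@B1}  OUT={a@B2, e@B0, e@B1}
  B3:  IN={a@B2, e@B0, e@B1}  OUT={a@B3, b@B3, e@B0, e@B1}
  B4:  IN={a@B3, b@B3, e@B0, e@B1}  OUT={a@B3, b@B3, c@B4, e@B4}
  B5:  IN={a@B3, b@B3, c@B4, e@B0, e@B1, e@B4}  OUT={a@B3, b@B5, c@B4, e@B0, e@B1, e@B4, f@B5}
  B6:  IN={a@B3, b@B5, c@B4, e@B0, e@B1, e@B4, f@B5}  OUT={a@B3, b@B5, c@B6, e@B6, f@B5}

Merge at B2: IN[B2] = OUT[B0] ⊔ OUT[B1] = {e@B0, e@B1}

Answer: {e@B0, e@B1}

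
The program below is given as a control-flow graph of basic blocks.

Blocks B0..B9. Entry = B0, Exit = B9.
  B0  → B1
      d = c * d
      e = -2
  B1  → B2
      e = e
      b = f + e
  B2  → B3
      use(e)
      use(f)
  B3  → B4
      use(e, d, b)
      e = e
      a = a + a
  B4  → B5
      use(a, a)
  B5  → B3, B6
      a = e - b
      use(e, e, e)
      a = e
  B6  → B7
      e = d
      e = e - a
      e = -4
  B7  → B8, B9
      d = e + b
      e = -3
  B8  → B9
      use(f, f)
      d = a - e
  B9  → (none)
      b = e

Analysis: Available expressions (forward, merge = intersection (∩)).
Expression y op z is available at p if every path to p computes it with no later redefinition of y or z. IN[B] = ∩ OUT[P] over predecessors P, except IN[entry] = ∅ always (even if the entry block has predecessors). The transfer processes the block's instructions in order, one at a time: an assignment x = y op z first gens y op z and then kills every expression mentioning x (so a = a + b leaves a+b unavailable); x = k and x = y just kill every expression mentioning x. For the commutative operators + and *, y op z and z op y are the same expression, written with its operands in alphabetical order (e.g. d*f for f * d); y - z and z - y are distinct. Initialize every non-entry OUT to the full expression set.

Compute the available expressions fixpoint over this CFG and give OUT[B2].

Answer: {e+f}

Trace:
Fixpoint table:
  B0:  IN={}  OUT={}
  B1:  IN={}  OUT={e+f}
  B2:  IN={e+f}  OUT={e+f}
  B3:  IN={}  OUT={}
  B4:  IN={}  OUT={}
  B5:  IN={}  OUT={e-b}
  B6:  IN={e-b}  OUT={}
  B7:  IN={}  OUT={}
  B8:  IN={}  OUT={a-e}
  B9:  IN={}  OUT={}

Merge at B2: IN[B2] = OUT[B1] = {e+f}
Applying B2's transfer function to that IN value gives OUT[B2] (row B2 above).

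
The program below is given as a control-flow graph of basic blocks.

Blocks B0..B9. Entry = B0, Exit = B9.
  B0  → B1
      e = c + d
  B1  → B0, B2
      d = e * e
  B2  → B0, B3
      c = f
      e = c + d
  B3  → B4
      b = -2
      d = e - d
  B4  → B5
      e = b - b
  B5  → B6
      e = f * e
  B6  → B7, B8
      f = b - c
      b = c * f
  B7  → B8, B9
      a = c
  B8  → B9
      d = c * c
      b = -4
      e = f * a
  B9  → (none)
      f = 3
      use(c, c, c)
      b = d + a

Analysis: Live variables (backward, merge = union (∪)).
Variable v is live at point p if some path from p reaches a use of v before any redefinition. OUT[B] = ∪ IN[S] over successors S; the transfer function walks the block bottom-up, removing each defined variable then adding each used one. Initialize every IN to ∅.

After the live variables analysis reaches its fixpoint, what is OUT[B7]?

Fixpoint table:
  B0: | IN={a, c, d, f} | OUT={a, c, e, f}
  B1: | IN={a, c, e, f} | OUT={a, c, d, f}
  B2: | IN={a, d, f} | OUT={a, c, d, e, f}
  B3: | IN={a, c, d, e, f} | OUT={a, b, c, d, f}
  B4: | IN={a, b, c, d, f} | OUT={a, b, c, d, e, f}
  B5: | IN={a, b, c, d, e, f} | OUT={a, b, c, d}
  B6: | IN={a, b, c, d} | OUT={a, c, d, f}
  B7: | IN={c, d, f} | OUT={a, c, d, f}
  B8: | IN={a, c, f} | OUT={a, c, d}
  B9: | IN={a, c, d} | OUT={}

Merge at B7: OUT[B7] = IN[B8] ⊔ IN[B9] = {a, c, d, f}

Answer: {a, c, d, f}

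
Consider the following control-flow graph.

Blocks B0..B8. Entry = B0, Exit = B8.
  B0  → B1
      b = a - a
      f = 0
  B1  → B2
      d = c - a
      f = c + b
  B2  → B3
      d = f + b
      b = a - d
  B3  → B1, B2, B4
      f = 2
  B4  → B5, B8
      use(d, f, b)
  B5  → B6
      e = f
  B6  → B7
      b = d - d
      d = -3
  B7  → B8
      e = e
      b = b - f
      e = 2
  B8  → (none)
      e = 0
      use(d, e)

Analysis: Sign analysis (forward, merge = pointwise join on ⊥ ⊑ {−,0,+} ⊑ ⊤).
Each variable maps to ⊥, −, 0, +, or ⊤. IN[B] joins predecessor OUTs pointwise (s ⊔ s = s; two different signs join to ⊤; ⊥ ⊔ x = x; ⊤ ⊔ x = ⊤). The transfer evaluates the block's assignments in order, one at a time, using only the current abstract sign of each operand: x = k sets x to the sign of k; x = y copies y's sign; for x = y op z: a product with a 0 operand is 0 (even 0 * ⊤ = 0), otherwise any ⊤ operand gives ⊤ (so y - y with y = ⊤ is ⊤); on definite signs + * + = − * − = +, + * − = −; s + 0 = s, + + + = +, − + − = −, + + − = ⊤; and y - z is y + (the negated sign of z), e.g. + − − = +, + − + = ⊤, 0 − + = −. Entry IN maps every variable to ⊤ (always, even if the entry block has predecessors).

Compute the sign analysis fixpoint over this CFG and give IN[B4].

Per-block solution:
  B0:   IN=(all ⊤)   OUT={f:0; rest ⊤}
  B1:   IN=(all ⊤)   OUT=(all ⊤)
  B2:   IN=(all ⊤)   OUT=(all ⊤)
  B3:   IN=(all ⊤)   OUT={f:+; rest ⊤}
  B4:   IN={f:+; rest ⊤}   OUT={f:+; rest ⊤}
  B5:   IN={f:+; rest ⊤}   OUT={e:+, f:+; rest ⊤}
  B6:   IN={e:+, f:+; rest ⊤}   OUT={d:-, e:+, f:+; rest ⊤}
  B7:   IN={d:-, e:+, f:+; rest ⊤}   OUT={d:-, e:+, f:+; rest ⊤}
  B8:   IN={f:+; rest ⊤}   OUT={e:0, f:+; rest ⊤}

Merge at B4: IN[B4] = OUT[B3] = {a: ⊤, b: ⊤, c: ⊤, d: ⊤, e: ⊤, f: +}

Answer: {a: ⊤, b: ⊤, c: ⊤, d: ⊤, e: ⊤, f: +}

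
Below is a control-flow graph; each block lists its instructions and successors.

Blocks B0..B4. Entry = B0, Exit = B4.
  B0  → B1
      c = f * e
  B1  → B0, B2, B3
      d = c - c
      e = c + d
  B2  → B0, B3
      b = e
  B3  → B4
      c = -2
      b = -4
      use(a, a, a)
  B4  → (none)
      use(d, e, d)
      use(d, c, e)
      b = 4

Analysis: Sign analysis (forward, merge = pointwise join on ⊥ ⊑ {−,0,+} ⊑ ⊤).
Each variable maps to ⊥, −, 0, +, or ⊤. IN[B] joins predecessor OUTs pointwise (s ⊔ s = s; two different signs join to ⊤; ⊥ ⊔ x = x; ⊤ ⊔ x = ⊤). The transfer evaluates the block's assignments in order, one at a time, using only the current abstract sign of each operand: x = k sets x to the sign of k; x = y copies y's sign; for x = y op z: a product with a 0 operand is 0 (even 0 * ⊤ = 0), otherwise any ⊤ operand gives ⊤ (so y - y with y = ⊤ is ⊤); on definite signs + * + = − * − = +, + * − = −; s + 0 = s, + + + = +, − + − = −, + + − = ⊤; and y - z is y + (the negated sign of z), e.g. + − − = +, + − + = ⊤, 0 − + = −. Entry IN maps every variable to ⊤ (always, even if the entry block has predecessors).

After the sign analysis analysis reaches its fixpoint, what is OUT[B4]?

Fixpoint table:
  B0:   IN=(all ⊤)   OUT=(all ⊤)
  B1:   IN=(all ⊤)   OUT=(all ⊤)
  B2:   IN=(all ⊤)   OUT=(all ⊤)
  B3:   IN=(all ⊤)   OUT={b:-, c:-; rest ⊤}
  B4:   IN={b:-, c:-; rest ⊤}   OUT={b:+, c:-; rest ⊤}

Merge at B4: IN[B4] = OUT[B3] = {a: ⊤, b: -, c: -, d: ⊤, e: ⊤, f: ⊤}
Applying B4's transfer function to that IN value gives OUT[B4] (row B4 above).

Answer: {a: ⊤, b: +, c: -, d: ⊤, e: ⊤, f: ⊤}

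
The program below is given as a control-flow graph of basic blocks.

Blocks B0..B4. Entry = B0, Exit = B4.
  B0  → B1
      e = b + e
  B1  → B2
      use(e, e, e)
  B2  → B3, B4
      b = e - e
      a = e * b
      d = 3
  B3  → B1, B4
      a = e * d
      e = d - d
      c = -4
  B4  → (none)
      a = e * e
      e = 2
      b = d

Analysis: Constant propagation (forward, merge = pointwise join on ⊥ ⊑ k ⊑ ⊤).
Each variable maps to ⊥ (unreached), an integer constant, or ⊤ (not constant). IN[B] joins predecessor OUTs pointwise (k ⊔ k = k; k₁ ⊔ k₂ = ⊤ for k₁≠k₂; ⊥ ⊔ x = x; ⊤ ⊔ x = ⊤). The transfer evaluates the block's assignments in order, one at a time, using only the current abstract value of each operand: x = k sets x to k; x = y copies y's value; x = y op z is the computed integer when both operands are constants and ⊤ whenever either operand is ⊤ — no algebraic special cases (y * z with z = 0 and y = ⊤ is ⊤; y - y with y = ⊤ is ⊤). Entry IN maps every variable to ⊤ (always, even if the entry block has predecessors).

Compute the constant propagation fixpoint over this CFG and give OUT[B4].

Converged values:
  B0:   IN=(all ⊤)   OUT=(all ⊤)
  B1:   IN=(all ⊤)   OUT=(all ⊤)
  B2:   IN=(all ⊤)   OUT={d:3; rest ⊤}
  B3:   IN={d:3; rest ⊤}   OUT={c:-4, d:3, e:0; rest ⊤}
  B4:   IN={d:3; rest ⊤}   OUT={b:3, d:3, e:2; rest ⊤}

Merge at B4: IN[B4] = OUT[B2] ⊔ OUT[B3] = {a: ⊤, b: ⊤, c: ⊤, d: 3, e: ⊤, f: ⊤}
Applying B4's transfer function to that IN value gives OUT[B4] (row B4 above).

Answer: {a: ⊤, b: 3, c: ⊤, d: 3, e: 2, f: ⊤}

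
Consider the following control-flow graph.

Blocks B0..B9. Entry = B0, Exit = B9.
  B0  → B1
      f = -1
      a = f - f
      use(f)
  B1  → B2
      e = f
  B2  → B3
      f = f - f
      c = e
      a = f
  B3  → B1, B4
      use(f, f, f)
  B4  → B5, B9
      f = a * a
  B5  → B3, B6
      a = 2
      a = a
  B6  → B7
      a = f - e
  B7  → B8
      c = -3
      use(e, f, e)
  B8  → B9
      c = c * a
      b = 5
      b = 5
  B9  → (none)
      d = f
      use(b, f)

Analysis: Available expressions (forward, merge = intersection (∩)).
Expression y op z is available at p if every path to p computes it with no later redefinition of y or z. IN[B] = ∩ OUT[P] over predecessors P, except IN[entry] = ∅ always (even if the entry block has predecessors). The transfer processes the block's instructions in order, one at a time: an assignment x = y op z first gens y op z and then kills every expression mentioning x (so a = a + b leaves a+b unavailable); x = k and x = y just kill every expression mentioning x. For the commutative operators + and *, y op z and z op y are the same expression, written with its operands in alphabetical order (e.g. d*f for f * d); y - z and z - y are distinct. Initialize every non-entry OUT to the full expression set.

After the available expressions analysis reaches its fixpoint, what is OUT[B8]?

Answer: {f-e}

Derivation:
Per-block solution:
  B0:   IN={}   OUT={f-f}
  B1:   IN={}   OUT={}
  B2:   IN={}   OUT={}
  B3:   IN={}   OUT={}
  B4:   IN={}   OUT={a*a}
  B5:   IN={a*a}   OUT={}
  B6:   IN={}   OUT={f-e}
  B7:   IN={f-e}   OUT={f-e}
  B8:   IN={f-e}   OUT={f-e}
  B9:   IN={}   OUT={}

Merge at B8: IN[B8] = OUT[B7] = {f-e}
Applying B8's transfer function to that IN value gives OUT[B8] (row B8 above).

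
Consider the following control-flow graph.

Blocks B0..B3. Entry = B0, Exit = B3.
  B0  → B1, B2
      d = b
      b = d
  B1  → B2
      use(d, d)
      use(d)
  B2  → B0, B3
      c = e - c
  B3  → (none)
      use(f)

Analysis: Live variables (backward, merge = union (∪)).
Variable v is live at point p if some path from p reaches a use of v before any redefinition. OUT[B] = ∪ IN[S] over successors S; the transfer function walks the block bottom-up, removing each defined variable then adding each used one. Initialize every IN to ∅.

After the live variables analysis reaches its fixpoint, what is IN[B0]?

Per-block solution:
  B0: | IN={b, c, e, f} | OUT={b, c, d, e, f}
  B1: | IN={b, c, d, e, f} | OUT={b, c, e, f}
  B2: | IN={b, c, e, f} | OUT={b, c, e, f}
  B3: | IN={f} | OUT={}

Merge at B0: OUT[B0] = IN[B1] ⊔ IN[B2] = {b, c, d, e, f}
Applying B0's transfer function to that OUT value gives IN[B0] (row B0 above).

Answer: {b, c, e, f}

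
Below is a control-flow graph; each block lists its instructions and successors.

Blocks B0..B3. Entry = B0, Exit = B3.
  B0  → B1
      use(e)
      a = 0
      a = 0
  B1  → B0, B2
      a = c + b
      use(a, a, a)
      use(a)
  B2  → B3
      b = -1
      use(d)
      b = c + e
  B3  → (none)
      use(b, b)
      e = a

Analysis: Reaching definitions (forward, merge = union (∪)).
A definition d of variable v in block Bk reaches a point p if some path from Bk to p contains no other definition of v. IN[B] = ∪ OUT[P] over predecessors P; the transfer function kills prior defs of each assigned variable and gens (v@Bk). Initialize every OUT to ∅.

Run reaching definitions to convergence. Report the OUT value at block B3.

Converged values:
  B0: | IN={a@B1} | OUT={a@B0}
  B1: | IN={a@B0} | OUT={a@B1}
  B2: | IN={a@B1} | OUT={a@B1, b@B2}
  B3: | IN={a@B1, b@B2} | OUT={a@B1, b@B2, e@B3}

Merge at B3: IN[B3] = OUT[B2] = {a@B1, b@B2}
Applying B3's transfer function to that IN value gives OUT[B3] (row B3 above).

Answer: {a@B1, b@B2, e@B3}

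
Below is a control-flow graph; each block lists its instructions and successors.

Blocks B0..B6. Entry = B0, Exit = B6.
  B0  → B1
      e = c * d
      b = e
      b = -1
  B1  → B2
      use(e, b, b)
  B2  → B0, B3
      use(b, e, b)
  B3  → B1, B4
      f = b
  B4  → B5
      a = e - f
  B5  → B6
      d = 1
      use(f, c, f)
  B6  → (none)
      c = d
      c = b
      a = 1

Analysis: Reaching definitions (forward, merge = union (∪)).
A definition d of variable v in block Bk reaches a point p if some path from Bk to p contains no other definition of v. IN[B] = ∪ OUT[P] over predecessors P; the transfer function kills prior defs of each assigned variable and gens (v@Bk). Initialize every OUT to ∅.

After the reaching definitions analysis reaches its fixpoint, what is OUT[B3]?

Per-block solution:
  B0:  IN={b@B0, e@B0, f@B3}  OUT={b@B0, e@B0, f@B3}
  B1:  IN={b@B0, e@B0, f@B3}  OUT={b@B0, e@B0, f@B3}
  B2:  IN={b@B0, e@B0, f@B3}  OUT={b@B0, e@B0, f@B3}
  B3:  IN={b@B0, e@B0, f@B3}  OUT={b@B0, e@B0, f@B3}
  B4:  IN={b@B0, e@B0, f@B3}  OUT={a@B4, b@B0, e@B0, f@B3}
  B5:  IN={a@B4, b@B0, e@B0, f@B3}  OUT={a@B4, b@B0, d@B5, e@B0, f@B3}
  B6:  IN={a@B4, b@B0, d@B5, e@B0, f@B3}  OUT={a@B6, b@B0, c@B6, d@B5, e@B0, f@B3}

Merge at B3: IN[B3] = OUT[B2] = {b@B0, e@B0, f@B3}
Applying B3's transfer function to that IN value gives OUT[B3] (row B3 above).

Answer: {b@B0, e@B0, f@B3}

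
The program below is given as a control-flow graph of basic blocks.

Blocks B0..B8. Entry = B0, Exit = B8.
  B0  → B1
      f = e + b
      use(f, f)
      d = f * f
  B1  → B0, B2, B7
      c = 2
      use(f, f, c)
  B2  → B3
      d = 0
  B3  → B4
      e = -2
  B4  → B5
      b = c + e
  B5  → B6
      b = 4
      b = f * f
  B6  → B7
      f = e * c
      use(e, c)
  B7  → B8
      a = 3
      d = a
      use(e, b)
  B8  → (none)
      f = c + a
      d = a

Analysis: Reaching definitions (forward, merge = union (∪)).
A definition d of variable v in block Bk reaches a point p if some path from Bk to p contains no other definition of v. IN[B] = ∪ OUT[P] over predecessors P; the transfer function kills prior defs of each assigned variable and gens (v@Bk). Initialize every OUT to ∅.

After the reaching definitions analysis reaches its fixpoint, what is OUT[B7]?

Converged values:
  B0: | IN={c@B1, d@B0, f@B0} | OUT={c@B1, d@B0, f@B0}
  B1: | IN={c@B1, d@B0, f@B0} | OUT={c@B1, d@B0, f@B0}
  B2: | IN={c@B1, d@B0, f@B0} | OUT={c@B1, d@B2, f@B0}
  B3: | IN={c@B1, d@B2, f@B0} | OUT={c@B1, d@B2, e@B3, f@B0}
  B4: | IN={c@B1, d@B2, e@B3, f@B0} | OUT={b@B4, c@B1, d@B2, e@B3, f@B0}
  B5: | IN={b@B4, c@B1, d@B2, e@B3, f@B0} | OUT={b@B5, c@B1, d@B2, e@B3, f@B0}
  B6: | IN={b@B5, c@B1, d@B2, e@B3, f@B0} | OUT={b@B5, c@B1, d@B2, e@B3, f@B6}
  B7: | IN={b@B5, c@B1, d@B0, d@B2, e@B3, f@B0, f@B6} | OUT={a@B7, b@B5, c@B1, d@B7, e@B3, f@B0, f@B6}
  B8: | IN={a@B7, b@B5, c@B1, d@B7, e@B3, f@B0, f@B6} | OUT={a@B7, b@B5, c@B1, d@B8, e@B3, f@B8}

Merge at B7: IN[B7] = OUT[B1] ⊔ OUT[B6] = {b@B5, c@B1, d@B0, d@B2, e@B3, f@B0, f@B6}
Applying B7's transfer function to that IN value gives OUT[B7] (row B7 above).

Answer: {a@B7, b@B5, c@B1, d@B7, e@B3, f@B0, f@B6}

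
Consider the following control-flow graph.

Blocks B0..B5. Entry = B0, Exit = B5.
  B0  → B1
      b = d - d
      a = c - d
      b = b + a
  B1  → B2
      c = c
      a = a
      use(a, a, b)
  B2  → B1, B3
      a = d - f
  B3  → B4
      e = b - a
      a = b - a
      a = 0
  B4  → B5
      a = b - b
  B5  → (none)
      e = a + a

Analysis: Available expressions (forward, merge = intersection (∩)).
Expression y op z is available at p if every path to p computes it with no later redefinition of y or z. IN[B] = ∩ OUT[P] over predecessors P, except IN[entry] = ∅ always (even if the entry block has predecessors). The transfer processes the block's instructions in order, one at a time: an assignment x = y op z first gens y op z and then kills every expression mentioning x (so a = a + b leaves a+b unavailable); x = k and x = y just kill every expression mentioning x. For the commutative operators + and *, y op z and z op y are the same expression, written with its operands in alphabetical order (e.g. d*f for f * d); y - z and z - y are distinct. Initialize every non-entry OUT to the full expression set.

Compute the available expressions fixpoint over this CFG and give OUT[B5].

Answer: {a+a, b-b, d-d, d-f}

Working:
Fixpoint table:
  B0:  IN={}  OUT={c-d, d-d}
  B1:  IN={d-d}  OUT={d-d}
  B2:  IN={d-d}  OUT={d-d, d-f}
  B3:  IN={d-d, d-f}  OUT={d-d, d-f}
  B4:  IN={d-d, d-f}  OUT={b-b, d-d, d-f}
  B5:  IN={b-b, d-d, d-f}  OUT={a+a, b-b, d-d, d-f}

Merge at B5: IN[B5] = OUT[B4] = {b-b, d-d, d-f}
Applying B5's transfer function to that IN value gives OUT[B5] (row B5 above).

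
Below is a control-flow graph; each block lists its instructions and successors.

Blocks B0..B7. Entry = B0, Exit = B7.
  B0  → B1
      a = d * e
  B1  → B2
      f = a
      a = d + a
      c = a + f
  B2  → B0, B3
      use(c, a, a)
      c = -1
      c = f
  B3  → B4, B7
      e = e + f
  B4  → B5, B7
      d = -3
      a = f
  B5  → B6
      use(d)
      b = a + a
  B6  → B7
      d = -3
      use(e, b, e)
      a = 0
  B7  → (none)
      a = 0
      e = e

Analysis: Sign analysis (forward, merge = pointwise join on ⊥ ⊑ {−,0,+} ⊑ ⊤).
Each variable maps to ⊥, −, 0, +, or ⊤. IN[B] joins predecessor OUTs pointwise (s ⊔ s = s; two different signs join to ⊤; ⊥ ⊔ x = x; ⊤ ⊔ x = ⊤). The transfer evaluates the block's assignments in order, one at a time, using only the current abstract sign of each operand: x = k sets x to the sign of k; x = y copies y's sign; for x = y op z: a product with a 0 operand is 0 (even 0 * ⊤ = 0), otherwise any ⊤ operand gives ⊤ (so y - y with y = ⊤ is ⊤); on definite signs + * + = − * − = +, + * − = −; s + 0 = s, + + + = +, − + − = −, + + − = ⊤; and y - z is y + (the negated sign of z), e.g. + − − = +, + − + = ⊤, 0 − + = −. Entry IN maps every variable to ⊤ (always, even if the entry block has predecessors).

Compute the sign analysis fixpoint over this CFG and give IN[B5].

Answer: {a: ⊤, b: ⊤, c: ⊤, d: -, e: ⊤, f: ⊤}

Working:
Fixpoint table:
  B0: | IN=(all ⊤) | OUT=(all ⊤)
  B1: | IN=(all ⊤) | OUT=(all ⊤)
  B2: | IN=(all ⊤) | OUT=(all ⊤)
  B3: | IN=(all ⊤) | OUT=(all ⊤)
  B4: | IN=(all ⊤) | OUT={d:-; rest ⊤}
  B5: | IN={d:-; rest ⊤} | OUT={d:-; rest ⊤}
  B6: | IN={d:-; rest ⊤} | OUT={a:0, d:-; rest ⊤}
  B7: | IN=(all ⊤) | OUT={a:0; rest ⊤}

Merge at B5: IN[B5] = OUT[B4] = {a: ⊤, b: ⊤, c: ⊤, d: -, e: ⊤, f: ⊤}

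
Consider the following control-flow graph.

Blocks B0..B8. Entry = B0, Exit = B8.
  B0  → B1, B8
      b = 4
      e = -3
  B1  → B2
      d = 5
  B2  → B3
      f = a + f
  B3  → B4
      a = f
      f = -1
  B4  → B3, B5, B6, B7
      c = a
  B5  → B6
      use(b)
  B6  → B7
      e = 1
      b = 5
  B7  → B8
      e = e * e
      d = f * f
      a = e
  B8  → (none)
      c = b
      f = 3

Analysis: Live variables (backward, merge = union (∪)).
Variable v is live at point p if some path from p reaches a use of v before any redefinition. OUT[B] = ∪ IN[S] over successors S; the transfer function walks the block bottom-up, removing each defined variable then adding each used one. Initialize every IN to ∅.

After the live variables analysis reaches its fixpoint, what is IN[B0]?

Per-block solution:
  B0:   IN={a, f}   OUT={a, b, e, f}
  B1:   IN={a, b, e, f}   OUT={a, b, e, f}
  B2:   IN={a, b, e, f}   OUT={b, e, f}
  B3:   IN={b, e, f}   OUT={a, b, e, f}
  B4:   IN={a, b, e, f}   OUT={b, e, f}
  B5:   IN={b, f}   OUT={f}
  B6:   IN={f}   OUT={b, e, f}
  B7:   IN={b, e, f}   OUT={b}
  B8:   IN={b}   OUT={}

Merge at B0: OUT[B0] = IN[B1] ⊔ IN[B8] = {a, b, e, f}
Applying B0's transfer function to that OUT value gives IN[B0] (row B0 above).

Answer: {a, f}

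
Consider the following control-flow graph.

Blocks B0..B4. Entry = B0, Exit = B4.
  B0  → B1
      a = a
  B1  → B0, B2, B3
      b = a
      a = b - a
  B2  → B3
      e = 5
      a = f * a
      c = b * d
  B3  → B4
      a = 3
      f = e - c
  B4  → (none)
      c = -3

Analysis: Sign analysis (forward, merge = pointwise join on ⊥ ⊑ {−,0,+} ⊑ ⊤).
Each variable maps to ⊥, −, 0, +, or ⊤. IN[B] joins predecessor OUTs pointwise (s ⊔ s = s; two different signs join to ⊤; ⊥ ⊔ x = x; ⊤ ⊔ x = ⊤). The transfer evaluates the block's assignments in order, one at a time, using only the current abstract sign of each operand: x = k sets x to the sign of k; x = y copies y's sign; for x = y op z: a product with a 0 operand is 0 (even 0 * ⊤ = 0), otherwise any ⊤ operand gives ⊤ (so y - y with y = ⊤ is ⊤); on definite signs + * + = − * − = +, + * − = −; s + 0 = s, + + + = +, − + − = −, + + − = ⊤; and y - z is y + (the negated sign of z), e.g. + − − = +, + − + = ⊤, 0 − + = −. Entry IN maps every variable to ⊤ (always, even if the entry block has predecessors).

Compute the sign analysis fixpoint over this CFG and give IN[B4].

Per-block solution:
  B0: | IN=(all ⊤) | OUT=(all ⊤)
  B1: | IN=(all ⊤) | OUT=(all ⊤)
  B2: | IN=(all ⊤) | OUT={e:+; rest ⊤}
  B3: | IN=(all ⊤) | OUT={a:+; rest ⊤}
  B4: | IN={a:+; rest ⊤} | OUT={a:+, c:-; rest ⊤}

Merge at B4: IN[B4] = OUT[B3] = {a: +, b: ⊤, c: ⊤, d: ⊤, e: ⊤, f: ⊤}

Answer: {a: +, b: ⊤, c: ⊤, d: ⊤, e: ⊤, f: ⊤}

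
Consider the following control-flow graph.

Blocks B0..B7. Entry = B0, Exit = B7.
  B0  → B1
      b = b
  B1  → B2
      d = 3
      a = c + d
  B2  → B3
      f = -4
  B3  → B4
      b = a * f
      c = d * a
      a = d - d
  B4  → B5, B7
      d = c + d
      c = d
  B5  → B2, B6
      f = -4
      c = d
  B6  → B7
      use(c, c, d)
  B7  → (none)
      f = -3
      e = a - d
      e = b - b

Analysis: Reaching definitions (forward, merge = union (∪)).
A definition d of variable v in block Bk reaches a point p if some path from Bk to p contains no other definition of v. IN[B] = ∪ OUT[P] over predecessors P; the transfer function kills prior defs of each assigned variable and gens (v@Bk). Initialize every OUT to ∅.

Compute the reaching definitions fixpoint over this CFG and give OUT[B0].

Per-block solution:
  B0:   IN={}   OUT={b@B0}
  B1:   IN={b@B0}   OUT={a@B1, b@B0, d@B1}
  B2:   IN={a@B1, a@B3, b@B0, b@B3, c@B5, d@B1, d@B4, f@B5}   OUT={a@B1, a@B3, b@B0, b@B3, c@B5, d@B1, d@B4, f@B2}
  B3:   IN={a@B1, a@B3, b@B0, b@B3, c@B5, d@B1, d@B4, f@B2}   OUT={a@B3, b@B3, c@B3, d@B1, d@B4, f@B2}
  B4:   IN={a@B3, b@B3, c@B3, d@B1, d@B4, f@B2}   OUT={a@B3, b@B3, c@B4, d@B4, f@B2}
  B5:   IN={a@B3, b@B3, c@B4, d@B4, f@B2}   OUT={a@B3, b@B3, c@B5, d@B4, f@B5}
  B6:   IN={a@B3, b@B3, c@B5, d@B4, f@B5}   OUT={a@B3, b@B3, c@B5, d@B4, f@B5}
  B7:   IN={a@B3, b@B3, c@B4, c@B5, d@B4, f@B2, f@B5}   OUT={a@B3, b@B3, c@B4, c@B5, d@B4, e@B7, f@B7}

B0 is the boundary node: IN[B0] = {}
Applying B0's transfer function to that IN value gives OUT[B0] (row B0 above).

Answer: {b@B0}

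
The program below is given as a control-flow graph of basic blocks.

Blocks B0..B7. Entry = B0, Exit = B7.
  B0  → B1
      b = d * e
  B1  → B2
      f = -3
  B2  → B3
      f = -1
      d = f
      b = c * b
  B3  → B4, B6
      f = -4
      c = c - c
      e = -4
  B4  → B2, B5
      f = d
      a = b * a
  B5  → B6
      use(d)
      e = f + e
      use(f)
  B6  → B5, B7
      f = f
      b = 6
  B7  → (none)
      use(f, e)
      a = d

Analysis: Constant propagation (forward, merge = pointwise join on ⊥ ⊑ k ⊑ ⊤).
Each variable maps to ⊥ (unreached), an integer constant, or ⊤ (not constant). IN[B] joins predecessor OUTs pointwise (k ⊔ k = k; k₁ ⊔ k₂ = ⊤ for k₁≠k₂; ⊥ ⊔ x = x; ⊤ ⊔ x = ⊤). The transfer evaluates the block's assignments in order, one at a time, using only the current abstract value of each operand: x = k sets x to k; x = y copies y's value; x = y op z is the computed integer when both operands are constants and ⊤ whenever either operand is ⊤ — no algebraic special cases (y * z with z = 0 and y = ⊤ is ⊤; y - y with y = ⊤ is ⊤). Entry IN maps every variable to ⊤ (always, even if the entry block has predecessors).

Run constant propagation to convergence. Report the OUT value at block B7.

Answer: {a: -1, b: 6, c: ⊤, d: -1, e: ⊤, f: ⊤}

Derivation:
Fixpoint table:
  B0:   IN=(all ⊤)   OUT=(all ⊤)
  B1:   IN=(all ⊤)   OUT={f:-3; rest ⊤}
  B2:   IN=(all ⊤)   OUT={d:-1, f:-1; rest ⊤}
  B3:   IN={d:-1, f:-1; rest ⊤}   OUT={d:-1, e:-4, f:-4; rest ⊤}
  B4:   IN={d:-1, e:-4, f:-4; rest ⊤}   OUT={d:-1, e:-4, f:-1; rest ⊤}
  B5:   IN={d:-1; rest ⊤}   OUT={d:-1; rest ⊤}
  B6:   IN={d:-1; rest ⊤}   OUT={b:6, d:-1; rest ⊤}
  B7:   IN={b:6, d:-1; rest ⊤}   OUT={a:-1, b:6, d:-1; rest ⊤}

Merge at B7: IN[B7] = OUT[B6] = {a: ⊤, b: 6, c: ⊤, d: -1, e: ⊤, f: ⊤}
Applying B7's transfer function to that IN value gives OUT[B7] (row B7 above).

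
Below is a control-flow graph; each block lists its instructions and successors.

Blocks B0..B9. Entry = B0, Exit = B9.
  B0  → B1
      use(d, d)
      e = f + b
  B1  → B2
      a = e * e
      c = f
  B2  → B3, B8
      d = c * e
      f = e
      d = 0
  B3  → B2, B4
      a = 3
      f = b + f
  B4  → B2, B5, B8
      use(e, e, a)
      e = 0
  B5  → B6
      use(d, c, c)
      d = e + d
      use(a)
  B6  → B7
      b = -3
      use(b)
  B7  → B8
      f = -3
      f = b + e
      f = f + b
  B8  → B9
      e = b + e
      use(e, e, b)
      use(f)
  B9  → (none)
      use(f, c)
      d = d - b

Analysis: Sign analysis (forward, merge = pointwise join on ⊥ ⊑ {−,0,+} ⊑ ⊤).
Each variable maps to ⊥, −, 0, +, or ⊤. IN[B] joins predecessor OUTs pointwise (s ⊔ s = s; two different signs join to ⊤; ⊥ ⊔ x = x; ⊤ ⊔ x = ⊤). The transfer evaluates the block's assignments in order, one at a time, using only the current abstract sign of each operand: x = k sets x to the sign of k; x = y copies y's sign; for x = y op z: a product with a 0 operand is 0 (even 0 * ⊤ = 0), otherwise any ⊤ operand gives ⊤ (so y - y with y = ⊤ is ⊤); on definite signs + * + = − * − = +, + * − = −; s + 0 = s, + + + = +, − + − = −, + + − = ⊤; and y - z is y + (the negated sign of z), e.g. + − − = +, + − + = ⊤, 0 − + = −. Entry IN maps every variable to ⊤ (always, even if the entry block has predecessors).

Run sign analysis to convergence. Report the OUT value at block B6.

Answer: {a: +, b: -, c: ⊤, d: 0, e: 0, f: ⊤}

Derivation:
Per-block solution:
  B0:   IN=(all ⊤)   OUT=(all ⊤)
  B1:   IN=(all ⊤)   OUT=(all ⊤)
  B2:   IN=(all ⊤)   OUT={d:0; rest ⊤}
  B3:   IN={d:0; rest ⊤}   OUT={a:+, d:0; rest ⊤}
  B4:   IN={a:+, d:0; rest ⊤}   OUT={a:+, d:0, e:0; rest ⊤}
  B5:   IN={a:+, d:0, e:0; rest ⊤}   OUT={a:+, d:0, e:0; rest ⊤}
  B6:   IN={a:+, d:0, e:0; rest ⊤}   OUT={a:+, b:-, d:0, e:0; rest ⊤}
  B7:   IN={a:+, b:-, d:0, e:0; rest ⊤}   OUT={a:+, b:-, d:0, e:0, f:-; rest ⊤}
  B8:   IN={d:0; rest ⊤}   OUT={d:0; rest ⊤}
  B9:   IN={d:0; rest ⊤}   OUT=(all ⊤)

Merge at B6: IN[B6] = OUT[B5] = {a: +, b: ⊤, c: ⊤, d: 0, e: 0, f: ⊤}
Applying B6's transfer function to that IN value gives OUT[B6] (row B6 above).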